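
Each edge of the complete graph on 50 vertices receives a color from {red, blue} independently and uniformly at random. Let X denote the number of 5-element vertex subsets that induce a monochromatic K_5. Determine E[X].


Let X = Σ_S X_S over the C(50, 5) = 2118760 subsets S of size 5, where X_S = 1 if the K_5 on S is monochromatic.
For a fixed S, the K_5 on S has C(5, 2) = 10 edges. P[all 10 edges red] = (1/2)^10, and likewise for blue, so P[monochromatic] = 2·(1/2)^10 = 2^{1 − 10} = 1/512.
By linearity: E[X] = C(50, 5) · 2^{1 − 10} = 2118760 · 1/512 = 264845/64.
Numerically: E[X] ≈ 4138.2031.

E[X] = C(50,5)·2^(1−C(5,2)) = 264845/64 ≈ 4138.2031.


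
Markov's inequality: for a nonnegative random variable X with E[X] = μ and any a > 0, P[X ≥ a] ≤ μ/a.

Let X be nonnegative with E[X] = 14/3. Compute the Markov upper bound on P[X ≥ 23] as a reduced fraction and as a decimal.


μ = E[X] = 14/3, a = 23.
Markov: P[X ≥ 23] ≤ μ/a = (14/3)/23 = 14/69.
Numerically: ≈ 0.203.
(Since a = 23 > μ = 4.667, the bound 14/69 is < 1 and informative.)

P[X ≥ 23] ≤ 14/69 ≈ 0.203.


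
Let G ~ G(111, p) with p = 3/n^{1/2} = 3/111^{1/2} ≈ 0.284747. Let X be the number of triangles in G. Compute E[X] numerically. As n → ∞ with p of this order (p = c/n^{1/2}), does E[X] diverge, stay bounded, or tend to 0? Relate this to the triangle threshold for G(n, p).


Number of potential triangles: C(111, 3) = 221815.
Each occurs with probability p³ ≈ (0.284747)³ ≈ 2.30876269e-02.
By linearity: E[X] = C(111, 3)·p³ ≈ 221815 · 2.30876269e-02 ≈ 5121.181966.
Since α = 1/2 < 1, p = c/n^{1/2} ≫ 1/n is above the triangle threshold p ~ 1/n. Asymptotically E[X] ~ (c³/6)·n^{3(1−α)} = (3³/6)·n^{1.5} → ∞; triangles are abundant w.h.p.

E[X] ≈ 5121.181966; in regime p = Θ(1/n^{1/2}) E[X] diverges (above the triangle threshold p ~ 1/n).


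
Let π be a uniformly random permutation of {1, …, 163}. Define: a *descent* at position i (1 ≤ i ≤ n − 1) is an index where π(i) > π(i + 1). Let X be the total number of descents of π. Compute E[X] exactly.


Write X = Σ X_I over i = 1, …, 162, with X_I the indicator of one descent.
There are 162 indicators.
For each fixed i, the pair (π(i), π(i+1)) is a uniformly random ordered pair of distinct values from {1, …, 163}; by symmetry P[π(i) > π(i+1)] = 1/2.
By linearity: E[X] = 162 · (1/2) = (163 − 1) · (1/2) = 81 ≈ 81.000000.

E[X] = 81 = 81.000000.


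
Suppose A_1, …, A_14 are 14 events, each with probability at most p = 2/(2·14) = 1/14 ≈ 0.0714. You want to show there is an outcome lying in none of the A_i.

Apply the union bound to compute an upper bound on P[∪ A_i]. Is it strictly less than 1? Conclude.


Union bound: P[∪_{i=1}^{14} A_i] ≤ Σ_i P[A_i] ≤ 14·p = 14·(1/14) = 1.
Numerically: 1 ≈ 1.0000.
Is 1 < 1? NO.
Since the bound 1 is ≥ 1, the union bound is uninformative here; it does NOT by itself certify existence.

14·p = 1 ≈ 1.0000; existence NOT certified by the union bound.


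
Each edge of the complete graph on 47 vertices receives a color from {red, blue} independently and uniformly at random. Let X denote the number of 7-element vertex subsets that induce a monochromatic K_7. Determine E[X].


Let X = Σ_S X_S over the C(47, 7) = 62891499 subsets S of size 7, where X_S = 1 if the K_7 on S is monochromatic.
For a fixed S, the K_7 on S has C(7, 2) = 21 edges. P[all 21 edges red] = (1/2)^21, and likewise for blue, so P[monochromatic] = 2·(1/2)^21 = 2^{1 − 21} = 1/1048576.
By linearity: E[X] = C(47, 7) · 2^{1 − 21} = 62891499 · 1/1048576 = 62891499/1048576.
Numerically: E[X] ≈ 59.978.

E[X] = C(47,7)·2^(1−C(7,2)) = 62891499/1048576 ≈ 59.978.


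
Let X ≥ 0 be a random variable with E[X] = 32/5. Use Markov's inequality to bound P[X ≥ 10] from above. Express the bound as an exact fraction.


μ = E[X] = 32/5, a = 10.
Markov: P[X ≥ 10] ≤ μ/a = (32/5)/10 = 16/25.
Numerically: ≈ 0.64000.
(Since a = 10 > μ = 6.40000, the bound 16/25 is < 1 and informative.)

P[X ≥ 10] ≤ 16/25 ≈ 0.64000.


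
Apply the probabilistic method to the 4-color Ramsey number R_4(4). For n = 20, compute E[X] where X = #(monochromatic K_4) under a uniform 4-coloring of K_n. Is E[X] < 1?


E[X] = C(20, 4) · 4^{1 − 6} = 4845 · 4^{−5} = 4845/1024.
As a reduced fraction: E[X] = 4845/1024 ≈ 4.7314.
Is E[X] < 1? NO.
Since E[X] ≥ 1, the first-moment bound is inconclusive at n = 20; it does NOT by itself certify R_4(4) > 20.

E[X] = 4845/1024 ≈ 4.7314; E[X] ≥ 1; first-moment method inconclusive here.


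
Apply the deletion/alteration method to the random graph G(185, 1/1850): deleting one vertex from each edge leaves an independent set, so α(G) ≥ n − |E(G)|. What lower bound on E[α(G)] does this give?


E[|E(G)|] = C(185, 2)·p = 17020 · (1/1850) = 46/5.
E[α(G)] ≥ n − E[|E(G)|] = 185 − 46/5 = 879/5.
Numerically: ≈ 175.800.
(This is only a lower bound; the true E[α(G)] may be larger.)

E[α(G)] ≥ 879/5 ≈ 175.800.


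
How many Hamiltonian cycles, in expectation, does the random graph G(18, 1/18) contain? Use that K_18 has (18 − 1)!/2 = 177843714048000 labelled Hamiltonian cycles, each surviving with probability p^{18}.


K_18 has (18 − 1)!/2 = 177843714048000 labelled Hamiltonian cycles.
For each such Hamiltonian cycle H, let X_H = 1 if all 18 edges of H are present in G. Then P[X_H = 1] = p^{18} = (1/18)^{18} = 1/39346408075296537575424.
By linearity of expectation: E[X] = Σ_H E[X_H] = 177843714048000 · p^{18} = 177843714048000 · 1/39346408075296537575424 = 14889875/3294258113514384.
Numerically: E[X] ≈ 4.52e-09.

E[X] = 177843714048000 · (1/18)^{18} = 14889875/3294258113514384 ≈ 4.52e-09.


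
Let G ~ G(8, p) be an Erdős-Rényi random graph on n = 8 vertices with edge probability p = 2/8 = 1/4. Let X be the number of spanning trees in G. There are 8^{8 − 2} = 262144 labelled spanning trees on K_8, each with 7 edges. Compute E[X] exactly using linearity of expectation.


K_8 has 8^{8 − 2} = 262144 labelled spanning trees.
For each such spanning tree H, let X_H = 1 if all 7 edges of H are present in G. Then P[X_H = 1] = p^{7} = (1/4)^{7} = 1/16384.
By linearity: E[X] = Σ_H E[X_H] = 262144 · p^{7} = 262144 · 1/16384 = 16.
Numerically: E[X] ≈ 16.

E[X] = 262144 · (1/4)^{7} = 16 ≈ 16.


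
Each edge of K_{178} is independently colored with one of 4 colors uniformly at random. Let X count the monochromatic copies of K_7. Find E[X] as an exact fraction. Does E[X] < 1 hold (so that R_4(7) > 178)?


E[X] = C(178, 7) · 4^{1 − 21} = 996867063280 · 4^{−20} = 996867063280/1099511627776.
As a reduced fraction: E[X] = 62304191455/68719476736 ≈ 0.90665.
Is E[X] < 1? YES.
Since E[X] < 1, there exists a 4-coloring of K_{178} with no monochromatic K_7; hence R_4(7) > 178.

E[X] = 62304191455/68719476736 ≈ 0.90665; E[X] < 1, so R_4(7) > 178.


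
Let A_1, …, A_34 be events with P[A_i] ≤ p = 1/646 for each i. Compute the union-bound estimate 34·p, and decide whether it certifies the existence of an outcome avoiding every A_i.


Union bound: P[∪_{i=1}^{34} A_i] ≤ Σ_i P[A_i] ≤ 34·p = 34·(1/646) = 1/19.
Numerically: 1/19 ≈ 0.052632.
Is 1/19 < 1? YES.
Since P[∪ A_i] ≤ 1/19 < 1, the complement has P[∩ A_i^c] ≥ 1 − 1/19 = 18/19 > 0, so some outcome avoids every A_i.

34·p = 1/19 ≈ 0.052632; existence CERTIFIED by the union bound.


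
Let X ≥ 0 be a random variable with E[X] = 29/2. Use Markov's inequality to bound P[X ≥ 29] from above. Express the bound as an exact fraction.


μ = E[X] = 29/2, a = 29.
Markov: P[X ≥ 29] ≤ μ/a = (29/2)/29 = 1/2.
Numerically: ≈ 0.5000.
(Since a = 29 > μ = 14.5000, the bound 1/2 is < 1 and informative.)

P[X ≥ 29] ≤ 1/2 ≈ 0.5000.


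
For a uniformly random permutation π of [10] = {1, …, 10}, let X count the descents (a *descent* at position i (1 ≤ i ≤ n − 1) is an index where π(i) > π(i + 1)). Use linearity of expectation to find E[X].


Write X = Σ X_I over i = 1, …, 9, with X_I the indicator of one descent.
There are 9 indicators.
For each fixed i, the pair (π(i), π(i+1)) is a uniformly random ordered pair of distinct values from {1, …, 10}; by symmetry P[π(i) > π(i+1)] = 1/2.
By linearity: E[X] = 9 · (1/2) = (10 − 1) · (1/2) = 9/2 ≈ 4.500000.

E[X] = 9/2 = 4.500000.


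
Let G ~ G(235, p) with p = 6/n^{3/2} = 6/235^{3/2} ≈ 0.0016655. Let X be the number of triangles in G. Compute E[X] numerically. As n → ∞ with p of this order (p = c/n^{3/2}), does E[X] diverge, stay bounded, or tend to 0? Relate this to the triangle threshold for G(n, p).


Number of potential triangles: C(235, 3) = 2135445.
Each occurs with probability p³ ≈ (0.0016655)³ ≈ 4.6200680e-09.
By linearity: E[X] = C(235, 3)·p³ ≈ 2135445 · 4.6200680e-09 ≈ 0.00987.
Since α = 3/2 > 1, p = c/n^{3/2} = o(1/n) is below the triangle threshold p ~ 1/n. Asymptotically E[X] ~ (c³/6)·n^{3(1−α)} = (6³/6)·n^{-1.5} → 0, so by Markov's inequality G has no triangles w.h.p.

E[X] ≈ 0.00987; in regime p = Θ(1/n^{3/2}) E[X] tends to 0 (below the triangle threshold p ~ 1/n).


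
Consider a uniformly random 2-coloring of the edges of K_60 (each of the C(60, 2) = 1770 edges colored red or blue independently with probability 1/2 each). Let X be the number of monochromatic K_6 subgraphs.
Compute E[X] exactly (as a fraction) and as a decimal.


Let X = Σ_S X_S over the C(60, 6) = 50063860 subsets S of size 6, where X_S = 1 if the K_6 on S is monochromatic.
For a fixed S, the K_6 on S has C(6, 2) = 15 edges. P[all 15 edges red] = (1/2)^15, and likewise for blue, so P[monochromatic] = 2·(1/2)^15 = 2^{1 − 15} = 1/16384.
By linearity: E[X] = C(60, 6) · 2^{1 − 15} = 50063860 · 1/16384 = 12515965/4096.
Numerically: E[X] ≈ 3055.6555.

E[X] = C(60,6)·2^(1−C(6,2)) = 12515965/4096 ≈ 3055.6555.


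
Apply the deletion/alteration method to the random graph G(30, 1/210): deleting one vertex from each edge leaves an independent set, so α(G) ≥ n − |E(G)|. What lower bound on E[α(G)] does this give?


E[|E(G)|] = C(30, 2)·p = 435 · (1/210) = 29/14.
E[α(G)] ≥ n − E[|E(G)|] = 30 − 29/14 = 391/14.
Numerically: ≈ 27.929.
(This is only a lower bound; the true E[α(G)] may be larger.)

E[α(G)] ≥ 391/14 ≈ 27.929.


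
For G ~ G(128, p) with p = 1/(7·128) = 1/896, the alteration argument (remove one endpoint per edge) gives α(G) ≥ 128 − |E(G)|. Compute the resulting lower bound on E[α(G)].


E[|E(G)|] = C(128, 2)·p = 8128 · (1/896) = 127/14.
E[α(G)] ≥ n − E[|E(G)|] = 128 − 127/14 = 1665/14.
Numerically: ≈ 118.9286.
(This is only a lower bound; the true E[α(G)] may be larger.)

E[α(G)] ≥ 1665/14 ≈ 118.9286.


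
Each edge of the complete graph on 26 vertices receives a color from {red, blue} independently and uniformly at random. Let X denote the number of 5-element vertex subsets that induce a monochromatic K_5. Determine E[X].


Let X = Σ_S X_S over the C(26, 5) = 65780 subsets S of size 5, where X_S = 1 if the K_5 on S is monochromatic.
For a fixed S, the K_5 on S has C(5, 2) = 10 edges. P[all 10 edges red] = (1/2)^10, and likewise for blue, so P[monochromatic] = 2·(1/2)^10 = 2^{1 − 10} = 1/512.
Summing: E[X] = C(26, 5) · 2^{1 − 10} = 65780 · 1/512 = 16445/128.
Numerically: E[X] ≈ 128.4766.

E[X] = C(26,5)·2^(1−C(5,2)) = 16445/128 ≈ 128.4766.


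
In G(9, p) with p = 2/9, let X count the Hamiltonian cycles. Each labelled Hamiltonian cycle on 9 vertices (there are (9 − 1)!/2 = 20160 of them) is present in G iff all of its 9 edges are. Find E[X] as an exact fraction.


K_9 has (9 − 1)!/2 = 20160 labelled Hamiltonian cycles.
For each such Hamiltonian cycle H, let X_H = 1 if all 9 edges of H are present in G. Then P[X_H = 1] = p^{9} = (2/9)^{9} = 512/387420489.
Summing the indicators: E[X] = Σ_H E[X_H] = 20160 · p^{9} = 20160 · 512/387420489 = 1146880/43046721.
Numerically: E[X] ≈ 0.0266427.

E[X] = 20160 · (2/9)^{9} = 1146880/43046721 ≈ 0.0266427.


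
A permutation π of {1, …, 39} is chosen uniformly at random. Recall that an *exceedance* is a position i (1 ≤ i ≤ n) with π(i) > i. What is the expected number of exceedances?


Write X = Σ_{i=1}^{39} X_i, where X_i = 1_{π(i) > i}.
For each fixed i, π(i) is uniform over {1, …, 39} (marginal of a uniform permutation), so P[π(i) > i] = (n − i)/n. Summing: Σ_{i=1}^{39} (n − i)/n = (0 + 1 + … + 38)/39 = 39(39 − 1)/(2·39) = (39 − 1)/2.
Hence E[X] = Σ_{i=1}^{39} (39 − i)/39 = 19 ≈ 19.000.

E[X] = 19 = 19.000.


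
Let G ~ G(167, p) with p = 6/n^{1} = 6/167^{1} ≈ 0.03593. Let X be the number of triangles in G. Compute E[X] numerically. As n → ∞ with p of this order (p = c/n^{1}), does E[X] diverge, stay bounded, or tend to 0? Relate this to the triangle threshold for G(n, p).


Number of potential triangles: C(167, 3) = 762355.
Each occurs with probability p³ ≈ (0.03593)³ ≈ 4.637718e-05.
By linearity: E[X] = C(167, 3)·p³ ≈ 762355 · 4.637718e-05 ≈ 35.3559.
Here α = 1, so p = 6/n is exactly at the triangle threshold p ~ 1/n. Asymptotically E[X] → c³/6 = 6³/6 = 36 ≈ 36.0000, a bounded constant. In this regime the triangle count is asymptotically Poisson(c³/6).

E[X] ≈ 35.3559; in regime p = Θ(1/n^{1}) E[X] stays bounded (at the triangle threshold p ~ 1/n).


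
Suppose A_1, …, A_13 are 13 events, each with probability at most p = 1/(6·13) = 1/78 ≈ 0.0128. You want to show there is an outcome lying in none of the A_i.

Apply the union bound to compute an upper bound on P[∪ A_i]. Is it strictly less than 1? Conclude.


Union bound: P[∪_{i=1}^{13} A_i] ≤ Σ_i P[A_i] ≤ 13·p = 13·(1/78) = 1/6.
Numerically: 1/6 ≈ 0.1667.
Is 1/6 < 1? YES.
Since P[∪ A_i] ≤ 1/6 < 1, the complement has P[∩ A_i^c] ≥ 1 − 1/6 = 5/6 > 0, so some outcome avoids every A_i.

13·p = 1/6 ≈ 0.1667; existence CERTIFIED by the union bound.


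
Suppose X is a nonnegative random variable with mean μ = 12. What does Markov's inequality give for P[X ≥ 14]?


μ = E[X] = 12, a = 14.
Markov: P[X ≥ 14] ≤ μ/a = (12)/14 = 6/7.
Numerically: ≈ 0.85714.
(Since a = 14 > μ = 12.00000, the bound 6/7 is < 1 and informative.)

P[X ≥ 14] ≤ 6/7 ≈ 0.85714.


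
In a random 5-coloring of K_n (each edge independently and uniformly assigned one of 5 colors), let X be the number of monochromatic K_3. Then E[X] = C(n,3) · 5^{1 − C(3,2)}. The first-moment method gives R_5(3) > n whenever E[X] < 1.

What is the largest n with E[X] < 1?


We need C(n, 3) · 5^{1 − 3} < 1, i.e. C(n, 3) < 5^{3 − 1} = 25.
Check values of n near the boundary:
  n = 3: C(3, 3) = 1; 1 < 25? YES
  n = 4: C(4, 3) = 4; 4 < 25? YES
  n = 5: C(5, 3) = 10; 10 < 25? YES
  n = 6: C(6, 3) = 20; 20 < 25? YES
  n = 7: C(7, 3) = 35; 35 < 25? NO
  n = 8: C(8, 3) = 56; 56 < 25? NO
  n = 9: C(9, 3) = 84; 84 < 25? NO
The largest n with C(n, 3) < 25 is n = 6 (where E[X] = 4/5 ≈ 0.800000). Hence R_5(3) > 6, i.e. R_5(3) ≥ 7.

Largest n = 6; hence R_5(3) > 6.


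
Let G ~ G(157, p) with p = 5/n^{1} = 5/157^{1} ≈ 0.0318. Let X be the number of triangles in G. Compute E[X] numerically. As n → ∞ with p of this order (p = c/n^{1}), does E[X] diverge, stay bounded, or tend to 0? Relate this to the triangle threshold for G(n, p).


Number of potential triangles: C(157, 3) = 632710.
Each occurs with probability p³ ≈ (0.0318)³ ≈ 3.23006e-05.
By linearity: E[X] = C(157, 3)·p³ ≈ 632710 · 3.23006e-05 ≈ 20.437.
Here α = 1, so p = 5/n is exactly at the triangle threshold p ~ 1/n. Asymptotically E[X] → c³/6 = 5³/6 = 125/6 ≈ 20.833, a bounded constant. In this regime the triangle count is asymptotically Poisson(c³/6).

E[X] ≈ 20.437; in regime p = Θ(1/n^{1}) E[X] stays bounded (at the triangle threshold p ~ 1/n).


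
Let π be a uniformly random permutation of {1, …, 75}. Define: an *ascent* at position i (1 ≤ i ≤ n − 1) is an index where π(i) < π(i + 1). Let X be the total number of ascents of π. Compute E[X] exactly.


Write X = Σ X_I over i = 1, …, 74, with X_I the indicator of one ascent.
There are 74 indicators.
For each fixed i, the pair (π(i), π(i+1)) is a uniformly random ordered pair of distinct values from {1, …, 75}; by symmetry P[π(i) < π(i+1)] = 1/2.
By linearity: E[X] = 74 · (1/2) = (75 − 1) · (1/2) = 37 ≈ 37.000000.

E[X] = 37 = 37.000000.


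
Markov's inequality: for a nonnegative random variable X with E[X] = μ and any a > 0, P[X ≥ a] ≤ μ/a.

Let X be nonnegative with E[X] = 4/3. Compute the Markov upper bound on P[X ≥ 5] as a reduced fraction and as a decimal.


μ = E[X] = 4/3, a = 5.
Markov: P[X ≥ 5] ≤ μ/a = (4/3)/5 = 4/15.
Numerically: ≈ 0.266667.
(Since a = 5 > μ = 1.333333, the bound 4/15 is < 1 and informative.)

P[X ≥ 5] ≤ 4/15 ≈ 0.266667.


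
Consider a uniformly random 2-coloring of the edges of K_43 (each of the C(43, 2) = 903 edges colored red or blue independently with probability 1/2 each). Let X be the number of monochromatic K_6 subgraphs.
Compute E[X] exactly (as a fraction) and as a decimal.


Let X = Σ_S X_S over the C(43, 6) = 6096454 subsets S of size 6, where X_S = 1 if the K_6 on S is monochromatic.
For a fixed S, the K_6 on S has C(6, 2) = 15 edges. P[all 15 edges red] = (1/2)^15, and likewise for blue, so P[monochromatic] = 2·(1/2)^15 = 2^{1 − 15} = 1/16384.
Summing: E[X] = C(43, 6) · 2^{1 − 15} = 6096454 · 1/16384 = 3048227/8192.
Numerically: E[X] ≈ 372.098.

E[X] = C(43,6)·2^(1−C(6,2)) = 3048227/8192 ≈ 372.098.


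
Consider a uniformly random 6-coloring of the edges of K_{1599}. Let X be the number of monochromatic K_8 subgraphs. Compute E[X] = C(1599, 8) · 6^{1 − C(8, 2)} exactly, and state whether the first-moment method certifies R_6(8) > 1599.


E[X] = C(1599, 8) · 6^{1 − 28} = 1041478627524184359081 · 6^{−27} = 1041478627524184359081/1023490369077469249536.
As a reduced fraction: E[X] = 38573282500895717003/37907050706572935168 ≈ 1.0176.
Is E[X] < 1? NO.
Since E[X] ≥ 1, the first-moment bound is inconclusive at n = 1599; it does NOT by itself certify R_6(8) > 1599.

E[X] = 38573282500895717003/37907050706572935168 ≈ 1.0176; E[X] ≥ 1; first-moment method inconclusive here.


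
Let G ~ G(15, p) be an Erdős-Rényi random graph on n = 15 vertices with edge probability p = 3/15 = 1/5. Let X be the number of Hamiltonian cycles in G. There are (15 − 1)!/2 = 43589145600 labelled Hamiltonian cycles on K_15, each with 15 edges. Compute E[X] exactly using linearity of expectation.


K_15 has (15 − 1)!/2 = 43589145600 labelled Hamiltonian cycles.
For each such Hamiltonian cycle H, let X_H = 1 if all 15 edges of H are present in G. Then P[X_H = 1] = p^{15} = (1/5)^{15} = 1/30517578125.
By linearity: E[X] = Σ_H E[X_H] = 43589145600 · p^{15} = 43589145600 · 1/30517578125 = 1743565824/1220703125.
Numerically: E[X] ≈ 1.4283.

E[X] = 43589145600 · (1/5)^{15} = 1743565824/1220703125 ≈ 1.4283.


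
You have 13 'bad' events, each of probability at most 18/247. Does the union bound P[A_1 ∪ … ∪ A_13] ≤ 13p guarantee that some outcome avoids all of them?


Union bound: P[∪_{i=1}^{13} A_i] ≤ Σ_i P[A_i] ≤ 13·p = 13·(18/247) = 18/19.
Numerically: 18/19 ≈ 0.947.
Is 18/19 < 1? YES.
Since P[∪ A_i] ≤ 18/19 < 1, the complement has P[∩ A_i^c] ≥ 1 − 18/19 = 1/19 > 0, so some outcome avoids every A_i.

13·p = 18/19 ≈ 0.947; existence CERTIFIED by the union bound.


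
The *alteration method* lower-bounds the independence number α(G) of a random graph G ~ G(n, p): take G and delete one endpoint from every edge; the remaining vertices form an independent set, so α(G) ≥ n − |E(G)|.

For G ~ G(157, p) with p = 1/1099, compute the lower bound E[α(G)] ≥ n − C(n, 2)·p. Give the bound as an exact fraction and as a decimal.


E[|E(G)|] = C(157, 2)·p = 12246 · (1/1099) = 78/7.
E[α(G)] ≥ n − E[|E(G)|] = 157 − 78/7 = 1021/7.
Numerically: ≈ 145.857.
(This is only a lower bound; the true E[α(G)] may be larger.)

E[α(G)] ≥ 1021/7 ≈ 145.857.


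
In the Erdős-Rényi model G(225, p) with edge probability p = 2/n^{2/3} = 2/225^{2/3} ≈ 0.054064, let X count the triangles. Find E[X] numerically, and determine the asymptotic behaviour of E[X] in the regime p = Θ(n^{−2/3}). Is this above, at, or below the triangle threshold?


Number of potential triangles: C(225, 3) = 1873200.
Each occurs with probability p³ ≈ (0.054064)³ ≈ 1.5802469e-04.
By linearity: E[X] = C(225, 3)·p³ ≈ 1873200 · 1.5802469e-04 ≈ 296.01185.
Since α = 2/3 < 1, p = c/n^{2/3} ≫ 1/n is above the triangle threshold p ~ 1/n. Asymptotically E[X] ~ (c³/6)·n^{3(1−α)} = (2³/6)·n^{1} → ∞; triangles are abundant w.h.p.

E[X] ≈ 296.01185; in regime p = Θ(1/n^{2/3}) E[X] diverges (above the triangle threshold p ~ 1/n).


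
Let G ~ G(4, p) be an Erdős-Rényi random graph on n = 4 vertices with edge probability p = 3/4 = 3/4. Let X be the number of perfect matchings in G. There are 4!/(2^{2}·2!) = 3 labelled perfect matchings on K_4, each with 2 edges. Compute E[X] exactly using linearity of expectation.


K_4 has 4!/(2^{2}·2!) = 3 labelled perfect matchings.
For each such perfect matching H, let X_H = 1 if all 2 edges of H are present in G. Then P[X_H = 1] = p^{2} = (3/4)^{2} = 9/16.
By linearity of expectation: E[X] = Σ_H E[X_H] = 3 · p^{2} = 3 · 9/16 = 27/16.
Numerically: E[X] ≈ 1.688.

E[X] = 3 · (3/4)^{2} = 27/16 ≈ 1.688.


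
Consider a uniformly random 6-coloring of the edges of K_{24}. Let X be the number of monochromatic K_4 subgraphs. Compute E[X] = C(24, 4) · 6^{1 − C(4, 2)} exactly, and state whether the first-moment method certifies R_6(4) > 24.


E[X] = C(24, 4) · 6^{1 − 6} = 10626 · 6^{−5} = 10626/7776.
As a reduced fraction: E[X] = 1771/1296 ≈ 1.3665123.
Is E[X] < 1? NO.
Since E[X] ≥ 1, the first-moment bound is inconclusive at n = 24; it does NOT by itself certify R_6(4) > 24.

E[X] = 1771/1296 ≈ 1.3665123; E[X] ≥ 1; first-moment method inconclusive here.


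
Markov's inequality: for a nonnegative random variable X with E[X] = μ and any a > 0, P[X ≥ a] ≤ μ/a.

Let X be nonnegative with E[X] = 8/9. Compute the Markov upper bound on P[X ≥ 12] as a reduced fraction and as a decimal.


μ = E[X] = 8/9, a = 12.
Markov: P[X ≥ 12] ≤ μ/a = (8/9)/12 = 2/27.
Numerically: ≈ 0.07407.
(Since a = 12 > μ = 0.88889, the bound 2/27 is < 1 and informative.)

P[X ≥ 12] ≤ 2/27 ≈ 0.07407.


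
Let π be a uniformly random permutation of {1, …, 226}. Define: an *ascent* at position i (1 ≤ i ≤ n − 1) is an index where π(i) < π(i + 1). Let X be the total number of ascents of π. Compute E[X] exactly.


Write X = Σ X_I over i = 1, …, 225, with X_I the indicator of one ascent.
There are 225 indicators.
For each fixed i, the pair (π(i), π(i+1)) is a uniformly random ordered pair of distinct values from {1, …, 226}; by symmetry P[π(i) < π(i+1)] = 1/2.
By linearity: E[X] = 225 · (1/2) = (226 − 1) · (1/2) = 225/2 ≈ 112.500.

E[X] = 225/2 = 112.500.


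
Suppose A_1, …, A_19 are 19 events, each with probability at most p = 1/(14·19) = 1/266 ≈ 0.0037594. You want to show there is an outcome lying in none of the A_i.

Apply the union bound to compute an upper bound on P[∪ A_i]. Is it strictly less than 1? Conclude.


Union bound: P[∪_{i=1}^{19} A_i] ≤ Σ_i P[A_i] ≤ 19·p = 19·(1/266) = 1/14.
Numerically: 1/14 ≈ 0.0714286.
Is 1/14 < 1? YES.
Since P[∪ A_i] ≤ 1/14 < 1, the complement has P[∩ A_i^c] ≥ 1 − 1/14 = 13/14 > 0, so some outcome avoids every A_i.

19·p = 1/14 ≈ 0.0714286; existence CERTIFIED by the union bound.


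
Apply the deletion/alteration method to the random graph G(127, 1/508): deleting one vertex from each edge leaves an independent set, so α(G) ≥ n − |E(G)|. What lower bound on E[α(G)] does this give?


E[|E(G)|] = C(127, 2)·p = 8001 · (1/508) = 63/4.
E[α(G)] ≥ n − E[|E(G)|] = 127 − 63/4 = 445/4.
Numerically: ≈ 111.250.
(This is only a lower bound; the true E[α(G)] may be larger.)

E[α(G)] ≥ 445/4 ≈ 111.250.


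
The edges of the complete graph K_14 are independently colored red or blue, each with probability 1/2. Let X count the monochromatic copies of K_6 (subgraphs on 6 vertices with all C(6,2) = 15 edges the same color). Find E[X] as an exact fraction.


Let X = Σ_S X_S over the C(14, 6) = 3003 subsets S of size 6, where X_S = 1 if the K_6 on S is monochromatic.
For a fixed S, the K_6 on S has C(6, 2) = 15 edges. P[all 15 edges red] = (1/2)^15, and likewise for blue, so P[monochromatic] = 2·(1/2)^15 = 2^{1 − 15} = 1/16384.
Summing: E[X] = C(14, 6) · 2^{1 − 15} = 3003 · 1/16384 = 3003/16384.
Numerically: E[X] ≈ 0.18329.

E[X] = C(14,6)·2^(1−C(6,2)) = 3003/16384 ≈ 0.18329.


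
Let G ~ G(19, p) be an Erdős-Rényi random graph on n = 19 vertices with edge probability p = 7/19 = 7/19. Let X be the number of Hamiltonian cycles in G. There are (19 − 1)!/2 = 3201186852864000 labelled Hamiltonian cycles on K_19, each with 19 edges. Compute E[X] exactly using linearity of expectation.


K_19 has (19 − 1)!/2 = 3201186852864000 labelled Hamiltonian cycles.
For each such Hamiltonian cycle H, let X_H = 1 if all 19 edges of H are present in G. Then P[X_H = 1] = p^{19} = (7/19)^{19} = 11398895185373143/1978419655660313589123979.
By linearity: E[X] = Σ_H E[X_H] = 3201186852864000 · p^{19} = 3201186852864000 · 11398895185373143/1978419655660313589123979 = 36489993404591253525678231552000/1978419655660313589123979.
Numerically: E[X] ≈ 1.8444e+07.

E[X] = 3201186852864000 · (7/19)^{19} = 36489993404591253525678231552000/1978419655660313589123979 ≈ 1.8444e+07.


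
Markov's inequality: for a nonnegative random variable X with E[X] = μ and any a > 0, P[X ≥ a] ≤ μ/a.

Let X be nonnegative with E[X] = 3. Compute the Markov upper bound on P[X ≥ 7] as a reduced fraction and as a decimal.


μ = E[X] = 3, a = 7.
Markov: P[X ≥ 7] ≤ μ/a = (3)/7 = 3/7.
Numerically: ≈ 0.4286.
(Since a = 7 > μ = 3.0000, the bound 3/7 is < 1 and informative.)

P[X ≥ 7] ≤ 3/7 ≈ 0.4286.


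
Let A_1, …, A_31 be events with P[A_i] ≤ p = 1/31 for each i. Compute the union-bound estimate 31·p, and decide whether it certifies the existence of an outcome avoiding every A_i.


Union bound: P[∪_{i=1}^{31} A_i] ≤ Σ_i P[A_i] ≤ 31·p = 31·(1/31) = 1.
Numerically: 1 ≈ 1.00000.
Is 1 < 1? NO.
Since the bound 1 is ≥ 1, the union bound is uninformative here; it does NOT by itself certify existence.

31·p = 1 ≈ 1.00000; existence NOT certified by the union bound.


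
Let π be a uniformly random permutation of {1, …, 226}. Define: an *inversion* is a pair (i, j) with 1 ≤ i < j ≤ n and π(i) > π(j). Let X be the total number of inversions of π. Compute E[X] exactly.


Write X = Σ X_I over the C(226, 2) = 25425 pairs i < j, with X_I the indicator of one inversion.
There are 25425 indicators.
For each fixed pair i < j, the values π(i) and π(j) are two distinct elements of {1, …, 226} in uniformly random order; by symmetry P[π(i) > π(j)] = 1/2.
By linearity: E[X] = 25425 · (1/2) = C(226, 2) · (1/2) = 25425/2 = 25425/2 ≈ 12712.5000.

E[X] = 25425/2 = 12712.5000.


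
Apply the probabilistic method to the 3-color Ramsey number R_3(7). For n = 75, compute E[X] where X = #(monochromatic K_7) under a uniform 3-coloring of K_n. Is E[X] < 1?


E[X] = C(75, 7) · 3^{1 − 21} = 1984829850 · 3^{−20} = 1984829850/3486784401.
As a reduced fraction: E[X] = 220536650/387420489 ≈ 0.569244.
Is E[X] < 1? YES.
Since E[X] < 1, there exists a 3-coloring of K_{75} with no monochromatic K_7; hence R_3(7) > 75.

E[X] = 220536650/387420489 ≈ 0.569244; E[X] < 1, so R_3(7) > 75.


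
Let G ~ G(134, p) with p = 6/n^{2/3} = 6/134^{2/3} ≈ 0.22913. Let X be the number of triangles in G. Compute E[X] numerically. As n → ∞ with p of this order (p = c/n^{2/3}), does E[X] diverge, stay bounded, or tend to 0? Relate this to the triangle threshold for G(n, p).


Number of potential triangles: C(134, 3) = 392084.
Each occurs with probability p³ ≈ (0.22913)³ ≈ 1.2029405e-02.
By linearity: E[X] = C(134, 3)·p³ ≈ 392084 · 1.2029405e-02 ≈ 4716.53731.
Since α = 2/3 < 1, p = c/n^{2/3} ≫ 1/n is above the triangle threshold p ~ 1/n. Asymptotically E[X] ~ (c³/6)·n^{3(1−α)} = (6³/6)·n^{1} → ∞; triangles are abundant w.h.p.

E[X] ≈ 4716.53731; in regime p = Θ(1/n^{2/3}) E[X] diverges (above the triangle threshold p ~ 1/n).


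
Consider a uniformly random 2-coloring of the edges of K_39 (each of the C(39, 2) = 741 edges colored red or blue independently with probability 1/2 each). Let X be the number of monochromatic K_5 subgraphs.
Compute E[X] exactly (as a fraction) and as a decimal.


Let X = Σ_S X_S over the C(39, 5) = 575757 subsets S of size 5, where X_S = 1 if the K_5 on S is monochromatic.
For a fixed S, the K_5 on S has C(5, 2) = 10 edges. P[all 10 edges red] = (1/2)^10, and likewise for blue, so P[monochromatic] = 2·(1/2)^10 = 2^{1 − 10} = 1/512.
By linearity: E[X] = C(39, 5) · 2^{1 − 10} = 575757 · 1/512 = 575757/512.
Numerically: E[X] ≈ 1124.52539.

E[X] = C(39,5)·2^(1−C(5,2)) = 575757/512 ≈ 1124.52539.


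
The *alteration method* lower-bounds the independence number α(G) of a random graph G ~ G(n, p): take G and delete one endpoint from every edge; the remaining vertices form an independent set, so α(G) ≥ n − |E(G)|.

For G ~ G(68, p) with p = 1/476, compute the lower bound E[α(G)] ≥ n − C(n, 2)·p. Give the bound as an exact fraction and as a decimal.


E[|E(G)|] = C(68, 2)·p = 2278 · (1/476) = 67/14.
E[α(G)] ≥ n − E[|E(G)|] = 68 − 67/14 = 885/14.
Numerically: ≈ 63.21429.
(This is only a lower bound; the true E[α(G)] may be larger.)

E[α(G)] ≥ 885/14 ≈ 63.21429.


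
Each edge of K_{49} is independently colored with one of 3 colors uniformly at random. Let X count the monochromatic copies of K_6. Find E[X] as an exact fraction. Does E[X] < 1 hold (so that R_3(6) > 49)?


E[X] = C(49, 6) · 3^{1 − 15} = 13983816 · 3^{−14} = 13983816/4782969.
As a reduced fraction: E[X] = 4661272/1594323 ≈ 2.923669.
Is E[X] < 1? NO.
Since E[X] ≥ 1, the first-moment bound is inconclusive at n = 49; it does NOT by itself certify R_3(6) > 49.

E[X] = 4661272/1594323 ≈ 2.923669; E[X] ≥ 1; first-moment method inconclusive here.


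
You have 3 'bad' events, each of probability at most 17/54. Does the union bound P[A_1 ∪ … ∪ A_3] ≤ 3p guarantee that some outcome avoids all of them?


Union bound: P[∪_{i=1}^{3} A_i] ≤ Σ_i P[A_i] ≤ 3·p = 3·(17/54) = 17/18.
Numerically: 17/18 ≈ 0.9444.
Is 17/18 < 1? YES.
Since P[∪ A_i] ≤ 17/18 < 1, the complement has P[∩ A_i^c] ≥ 1 − 17/18 = 1/18 > 0, so some outcome avoids every A_i.

3·p = 17/18 ≈ 0.9444; existence CERTIFIED by the union bound.


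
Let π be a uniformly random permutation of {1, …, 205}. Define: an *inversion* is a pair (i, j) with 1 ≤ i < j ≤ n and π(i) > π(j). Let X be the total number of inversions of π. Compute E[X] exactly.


Write X = Σ X_I over the C(205, 2) = 20910 pairs i < j, with X_I the indicator of one inversion.
There are 20910 indicators.
For each fixed pair i < j, the values π(i) and π(j) are two distinct elements of {1, …, 205} in uniformly random order; by symmetry P[π(i) > π(j)] = 1/2.
By linearity: E[X] = 20910 · (1/2) = C(205, 2) · (1/2) = 20910/2 = 10455 ≈ 10455.0000.

E[X] = 10455 = 10455.0000.


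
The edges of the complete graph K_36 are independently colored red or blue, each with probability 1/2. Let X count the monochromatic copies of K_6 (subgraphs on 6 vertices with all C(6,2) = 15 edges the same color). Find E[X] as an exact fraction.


Let X = Σ_S X_S over the C(36, 6) = 1947792 subsets S of size 6, where X_S = 1 if the K_6 on S is monochromatic.
For a fixed S, the K_6 on S has C(6, 2) = 15 edges. P[all 15 edges red] = (1/2)^15, and likewise for blue, so P[monochromatic] = 2·(1/2)^15 = 2^{1 − 15} = 1/16384.
By linearity: E[X] = C(36, 6) · 2^{1 − 15} = 1947792 · 1/16384 = 121737/1024.
Numerically: E[X] ≈ 118.88379.

E[X] = C(36,6)·2^(1−C(6,2)) = 121737/1024 ≈ 118.88379.


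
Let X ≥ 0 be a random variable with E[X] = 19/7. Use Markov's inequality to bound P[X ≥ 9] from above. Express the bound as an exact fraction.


μ = E[X] = 19/7, a = 9.
Markov: P[X ≥ 9] ≤ μ/a = (19/7)/9 = 19/63.
Numerically: ≈ 0.30159.
(Since a = 9 > μ = 2.71429, the bound 19/63 is < 1 and informative.)

P[X ≥ 9] ≤ 19/63 ≈ 0.30159.


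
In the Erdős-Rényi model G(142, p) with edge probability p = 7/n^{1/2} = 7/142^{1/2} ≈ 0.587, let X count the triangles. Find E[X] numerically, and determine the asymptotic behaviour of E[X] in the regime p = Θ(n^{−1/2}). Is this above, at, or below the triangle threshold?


Number of potential triangles: C(142, 3) = 467180.
Each occurs with probability p³ ≈ (0.587)³ ≈ 2.02704e-01.
By linearity: E[X] = C(142, 3)·p³ ≈ 467180 · 2.02704e-01 ≈ 94699.099.
Since α = 1/2 < 1, p = c/n^{1/2} ≫ 1/n is above the triangle threshold p ~ 1/n. Asymptotically E[X] ~ (c³/6)·n^{3(1−α)} = (7³/6)·n^{1.5} → ∞; triangles are abundant w.h.p.

E[X] ≈ 94699.099; in regime p = Θ(1/n^{1/2}) E[X] diverges (above the triangle threshold p ~ 1/n).


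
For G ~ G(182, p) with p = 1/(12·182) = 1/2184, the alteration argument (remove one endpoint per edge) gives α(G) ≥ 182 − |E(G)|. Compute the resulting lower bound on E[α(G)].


E[|E(G)|] = C(182, 2)·p = 16471 · (1/2184) = 181/24.
E[α(G)] ≥ n − E[|E(G)|] = 182 − 181/24 = 4187/24.
Numerically: ≈ 174.458.
(This is only a lower bound; the true E[α(G)] may be larger.)

E[α(G)] ≥ 4187/24 ≈ 174.458.


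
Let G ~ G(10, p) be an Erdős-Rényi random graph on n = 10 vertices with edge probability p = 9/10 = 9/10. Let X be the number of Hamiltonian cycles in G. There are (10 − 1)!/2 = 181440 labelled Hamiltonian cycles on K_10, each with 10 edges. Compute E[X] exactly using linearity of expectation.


K_10 has (10 − 1)!/2 = 181440 labelled Hamiltonian cycles.
For each such Hamiltonian cycle H, let X_H = 1 if all 10 edges of H are present in G. Then P[X_H = 1] = p^{10} = (9/10)^{10} = 3486784401/10000000000.
Summing the indicators: E[X] = Σ_H E[X_H] = 181440 · p^{10} = 181440 · 3486784401/10000000000 = 1977006755367/31250000.
Numerically: E[X] ≈ 6.33e+04.

E[X] = 181440 · (9/10)^{10} = 1977006755367/31250000 ≈ 6.33e+04.


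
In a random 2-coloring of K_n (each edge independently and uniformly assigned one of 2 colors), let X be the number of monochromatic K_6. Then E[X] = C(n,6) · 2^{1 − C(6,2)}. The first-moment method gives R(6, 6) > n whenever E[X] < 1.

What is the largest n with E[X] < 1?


We need C(n, 6) · 2^{1 − 15} < 1, i.e. C(n, 6) < 2^{15 − 1} = 16384.
Check values of n near the boundary:
  n = 13: C(13, 6) = 1716; 1716 < 16384? YES
  n = 14: C(14, 6) = 3003; 3003 < 16384? YES
  n = 15: C(15, 6) = 5005; 5005 < 16384? YES
  n = 16: C(16, 6) = 8008; 8008 < 16384? YES
  n = 17: C(17, 6) = 12376; 12376 < 16384? YES
  n = 18: C(18, 6) = 18564; 18564 < 16384? NO
  n = 19: C(19, 6) = 27132; 27132 < 16384? NO
The largest n with C(n, 6) < 16384 is n = 17 (where E[X] = 1547/2048 ≈ 0.755). Hence R(6, 6) > 17, i.e. R(6, 6) ≥ 18.

Largest n = 17; hence R(6, 6) > 17.


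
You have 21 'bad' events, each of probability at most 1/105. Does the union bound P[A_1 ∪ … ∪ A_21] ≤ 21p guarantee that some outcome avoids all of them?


Union bound: P[∪_{i=1}^{21} A_i] ≤ Σ_i P[A_i] ≤ 21·p = 21·(1/105) = 1/5.
Numerically: 1/5 ≈ 0.200000.
Is 1/5 < 1? YES.
Since P[∪ A_i] ≤ 1/5 < 1, the complement has P[∩ A_i^c] ≥ 1 − 1/5 = 4/5 > 0, so some outcome avoids every A_i.

21·p = 1/5 ≈ 0.200000; existence CERTIFIED by the union bound.


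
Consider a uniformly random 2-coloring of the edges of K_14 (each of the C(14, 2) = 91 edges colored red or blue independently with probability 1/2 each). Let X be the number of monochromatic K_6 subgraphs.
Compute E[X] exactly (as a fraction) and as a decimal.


Let X = Σ_S X_S over the C(14, 6) = 3003 subsets S of size 6, where X_S = 1 if the K_6 on S is monochromatic.
For a fixed S, the K_6 on S has C(6, 2) = 15 edges. P[all 15 edges red] = (1/2)^15, and likewise for blue, so P[monochromatic] = 2·(1/2)^15 = 2^{1 − 15} = 1/16384.
By linearity: E[X] = C(14, 6) · 2^{1 − 15} = 3003 · 1/16384 = 3003/16384.
Numerically: E[X] ≈ 0.183289.

E[X] = C(14,6)·2^(1−C(6,2)) = 3003/16384 ≈ 0.183289.


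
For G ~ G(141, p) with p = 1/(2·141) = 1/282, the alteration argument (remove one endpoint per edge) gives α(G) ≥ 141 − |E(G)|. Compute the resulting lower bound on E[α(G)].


E[|E(G)|] = C(141, 2)·p = 9870 · (1/282) = 35.
E[α(G)] ≥ n − E[|E(G)|] = 141 − 35 = 106.
Numerically: ≈ 106.000000.
(This is only a lower bound; the true E[α(G)] may be larger.)

E[α(G)] ≥ 106 ≈ 106.000000.


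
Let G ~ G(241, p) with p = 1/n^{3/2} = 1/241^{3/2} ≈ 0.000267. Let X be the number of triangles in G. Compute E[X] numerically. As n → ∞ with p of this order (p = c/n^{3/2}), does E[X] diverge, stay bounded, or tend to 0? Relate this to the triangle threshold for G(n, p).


Number of potential triangles: C(241, 3) = 2303960.
Each occurs with probability p³ ≈ (0.000267)³ ≈ 1.90952e-11.
By linearity: E[X] = C(241, 3)·p³ ≈ 2303960 · 1.90952e-11 ≈ 0.000.
Since α = 3/2 > 1, p = c/n^{3/2} = o(1/n) is below the triangle threshold p ~ 1/n. Asymptotically E[X] ~ (c³/6)·n^{3(1−α)} = (1³/6)·n^{-1.5} → 0, so by Markov's inequality G has no triangles w.h.p.

E[X] ≈ 0.000; in regime p = Θ(1/n^{3/2}) E[X] tends to 0 (below the triangle threshold p ~ 1/n).


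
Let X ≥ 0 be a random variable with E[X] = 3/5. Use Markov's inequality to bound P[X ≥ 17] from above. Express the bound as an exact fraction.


μ = E[X] = 3/5, a = 17.
Markov: P[X ≥ 17] ≤ μ/a = (3/5)/17 = 3/85.
Numerically: ≈ 0.035.
(Since a = 17 > μ = 0.600, the bound 3/85 is < 1 and informative.)

P[X ≥ 17] ≤ 3/85 ≈ 0.035.


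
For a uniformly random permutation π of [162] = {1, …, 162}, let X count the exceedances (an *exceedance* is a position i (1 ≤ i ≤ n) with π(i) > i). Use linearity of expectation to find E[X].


Write X = Σ_{i=1}^{162} X_i, where X_i = 1_{π(i) > i}.
For each fixed i, π(i) is uniform over {1, …, 162} (marginal of a uniform permutation), so P[π(i) > i] = (n − i)/n. Summing: Σ_{i=1}^{162} (n − i)/n = (0 + 1 + … + 161)/162 = 162(162 − 1)/(2·162) = (162 − 1)/2.
Hence E[X] = Σ_{i=1}^{162} (162 − i)/162 = 161/2 ≈ 80.500000.

E[X] = 161/2 = 80.500000.


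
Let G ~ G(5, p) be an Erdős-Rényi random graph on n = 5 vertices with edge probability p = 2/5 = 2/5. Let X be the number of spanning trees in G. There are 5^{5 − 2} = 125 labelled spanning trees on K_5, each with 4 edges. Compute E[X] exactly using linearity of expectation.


K_5 has 5^{5 − 2} = 125 labelled spanning trees.
For each such spanning tree H, let X_H = 1 if all 4 edges of H are present in G. Then P[X_H = 1] = p^{4} = (2/5)^{4} = 16/625.
By linearity of expectation: E[X] = Σ_H E[X_H] = 125 · p^{4} = 125 · 16/625 = 16/5.
Numerically: E[X] ≈ 3.2.

E[X] = 125 · (2/5)^{4} = 16/5 ≈ 3.2.


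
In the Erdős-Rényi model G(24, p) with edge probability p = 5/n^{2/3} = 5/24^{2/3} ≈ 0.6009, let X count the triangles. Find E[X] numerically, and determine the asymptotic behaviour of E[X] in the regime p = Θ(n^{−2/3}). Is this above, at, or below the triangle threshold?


Number of potential triangles: C(24, 3) = 2024.
Each occurs with probability p³ ≈ (0.6009)³ ≈ 2.170139e-01.
By linearity: E[X] = C(24, 3)·p³ ≈ 2024 · 2.170139e-01 ≈ 439.2361.
Since α = 2/3 < 1, p = c/n^{2/3} ≫ 1/n is above the triangle threshold p ~ 1/n. Asymptotically E[X] ~ (c³/6)·n^{3(1−α)} = (5³/6)·n^{1} → ∞; triangles are abundant w.h.p.

E[X] ≈ 439.2361; in regime p = Θ(1/n^{2/3}) E[X] diverges (above the triangle threshold p ~ 1/n).
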